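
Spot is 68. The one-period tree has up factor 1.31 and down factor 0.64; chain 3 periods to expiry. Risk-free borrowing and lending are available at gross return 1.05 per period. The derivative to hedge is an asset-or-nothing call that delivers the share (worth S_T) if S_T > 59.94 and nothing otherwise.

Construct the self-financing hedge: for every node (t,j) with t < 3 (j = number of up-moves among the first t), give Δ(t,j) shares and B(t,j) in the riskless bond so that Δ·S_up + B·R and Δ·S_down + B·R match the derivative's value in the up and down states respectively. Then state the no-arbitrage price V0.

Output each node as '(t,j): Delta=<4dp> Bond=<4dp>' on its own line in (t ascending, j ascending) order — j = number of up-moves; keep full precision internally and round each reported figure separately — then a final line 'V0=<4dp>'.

(0,0): Delta=1.2890 Bond=-29.2689
(1,0): Delta=1.4928 Bond=-39.5974
(1,1): Delta=1.2259 Bond=-25.1106
(2,0): Delta=0.0000 Bond=0.0000
(2,1): Delta=1.9552 Bond=-67.9434
(2,2): Delta=1.0000 Bond=0.0000
V0=58.3865

Under the risk-neutral measure, an up-move has probability p* = (R−d)/(u−d) = 0.6119 and values discount at R = 1.05.
At expiry t=3: V(3,0)=0.0000, V(3,1)=0.0000, V(3,2)=74.6847, V(3,3)=152.8702
  t=2,j=0: stock 27.8528 → up 36.4872 (V=0.0000), down 17.8258 (V=0.0000). Price 0.0000; hedge Δ=0.0000, bond B=0.0000.
  t=2,j=1: stock 57.0112 → up 74.6847 (V=74.6847), down 36.4872 (V=0.0000). Price 43.5262; hedge Δ=1.9552, bond B=-67.9434.
  t=2,j=2: stock 116.6948 → up 152.8702 (V=152.8702), down 74.6847 (V=74.6847). Price 116.6948; hedge Δ=1.0000, bond B=0.0000.
  t=1,j=0: stock 43.5200 → up 57.0112 (V=43.5262), down 27.8528 (V=0.0000). Price 25.3671; hedge Δ=1.4928, bond B=-39.5974.
  t=1,j=1: stock 89.0800 → up 116.6948 (V=116.6948), down 57.0112 (V=43.5262). Price 84.0962; hedge Δ=1.2259, bond B=-25.1106.
  t=0,j=0: stock 68.0000 → up 89.0800 (V=84.0962), down 43.5200 (V=25.3671). Price 58.3865; hedge Δ=1.2890, bond B=-29.2689.
Check: Δ(0,0)·S0 + B(0,0) = 58.3865 = V0.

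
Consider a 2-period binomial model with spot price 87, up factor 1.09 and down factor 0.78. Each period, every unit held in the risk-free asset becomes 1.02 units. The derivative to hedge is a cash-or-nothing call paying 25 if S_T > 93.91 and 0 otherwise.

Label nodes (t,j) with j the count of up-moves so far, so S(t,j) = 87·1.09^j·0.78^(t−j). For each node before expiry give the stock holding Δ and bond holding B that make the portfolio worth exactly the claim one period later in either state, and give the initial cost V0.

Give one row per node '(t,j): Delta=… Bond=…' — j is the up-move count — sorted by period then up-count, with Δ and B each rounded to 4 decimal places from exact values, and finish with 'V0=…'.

No-arbitrage ⇒ martingale measure with p* = (R−d)/(u−d) = 0.7742.
At expiry t=2: V(2,0)=0.0000, V(2,1)=0.0000, V(2,2)=25.0000
(1,0): S=67.8600. Δ = (V_up−V_dn)/(S_up−S_dn) = (0.0000−0.0000)/(73.9674−52.9308) = 0.0000. V = [p*·0.0000 + (1−p*)·0.0000]/1.02 = 0.0000. B = V − Δ·S = 0.0000.
(1,1): S=94.8300. Δ = (V_up−V_dn)/(S_up−S_dn) = (25.0000−0.0000)/(103.3647−73.9674) = 0.8504. V = [p*·25.0000 + (1−p*)·0.0000]/1.02 = 18.9753. B = V − Δ·S = -61.6698.
(0,0): S=87.0000. Δ = (V_up−V_dn)/(S_up−S_dn) = (18.9753−0.0000)/(94.8300−67.8600) = 0.7036. V = [p*·18.9753 + (1−p*)·0.0000]/1.02 = 14.4025. B = V − Δ·S = -46.8082.
The time-0 hedge costs 14.4025, which is the no-arbitrage price.

(0,0): Delta=0.7036 Bond=-46.8082
(1,0): Delta=0.0000 Bond=0.0000
(1,1): Delta=0.8504 Bond=-61.6698
V0=14.4025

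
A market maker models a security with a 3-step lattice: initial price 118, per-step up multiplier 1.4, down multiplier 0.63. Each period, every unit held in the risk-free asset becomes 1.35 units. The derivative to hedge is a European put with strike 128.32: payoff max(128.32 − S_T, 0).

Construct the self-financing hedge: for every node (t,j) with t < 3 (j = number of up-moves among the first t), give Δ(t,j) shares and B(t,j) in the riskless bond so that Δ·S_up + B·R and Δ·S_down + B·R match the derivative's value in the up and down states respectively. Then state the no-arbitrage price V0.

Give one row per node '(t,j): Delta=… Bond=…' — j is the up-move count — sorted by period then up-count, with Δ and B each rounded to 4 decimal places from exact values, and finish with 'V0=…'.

The replicating-portfolio and risk-neutral prices coincide; use p* = (1.35−0.63)/(1.4−0.63) = 0.9351 for the latter.
Terminal payoffs: V(3,0)=98.8145, V(3,1)=62.7521, V(3,2)=0.0000, V(3,3)=0.0000
Node (2,0) S=46.8342: V=(p*·62.7521+(1−p*)·98.8145)/1.35=48.2177; Δ=(62.7521−98.8145)/(65.5679−29.5055)=-1.0000; B=V−Δ·S=95.0519
Node (2,1) S=104.0760: V=(p*·0.0000+(1−p*)·62.7521)/1.35=3.0184; Δ=(0.0000−62.7521)/(145.7064−65.5679)=-0.7830; B=V−Δ·S=84.5146
Node (2,2) S=231.2800: V=(p*·0.0000+(1−p*)·0.0000)/1.35=0.0000; Δ=(0.0000−0.0000)/(323.7920−145.7064)=0.0000; B=V−Δ·S=0.0000
Node (1,0) S=74.3400: V=(p*·3.0184+(1−p*)·48.2177)/1.35=4.4099; Δ=(3.0184−48.2177)/(104.0760−46.8342)=-0.7896; B=V−Δ·S=63.1103
Node (1,1) S=165.2000: V=(p*·0.0000+(1−p*)·3.0184)/1.35=0.1452; Δ=(0.0000−3.0184)/(231.2800−104.0760)=-0.0237; B=V−Δ·S=4.0652
Node (0,0) S=118.0000: V=(p*·0.1452+(1−p*)·4.4099)/1.35=0.3127; Δ=(0.1452−4.4099)/(165.2000−74.3400)=-0.0469; B=V−Δ·S=5.8513
Root portfolio cost Δ·118+B reproduces V0=0.3127.

(0,0): Delta=-0.0469 Bond=5.8513
(1,0): Delta=-0.7896 Bond=63.1103
(1,1): Delta=-0.0237 Bond=4.0652
(2,0): Delta=-1.0000 Bond=95.0519
(2,1): Delta=-0.7830 Bond=84.5146
(2,2): Delta=0.0000 Bond=0.0000
V0=0.3127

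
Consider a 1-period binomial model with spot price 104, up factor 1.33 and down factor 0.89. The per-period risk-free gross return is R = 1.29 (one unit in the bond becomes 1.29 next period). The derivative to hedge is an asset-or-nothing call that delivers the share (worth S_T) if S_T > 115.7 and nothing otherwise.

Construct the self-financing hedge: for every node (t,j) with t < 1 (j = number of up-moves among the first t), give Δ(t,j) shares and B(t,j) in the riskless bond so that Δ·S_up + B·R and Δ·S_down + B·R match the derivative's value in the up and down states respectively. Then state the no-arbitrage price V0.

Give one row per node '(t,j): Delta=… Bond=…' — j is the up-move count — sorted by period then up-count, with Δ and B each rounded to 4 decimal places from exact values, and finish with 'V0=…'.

The replicating-portfolio and risk-neutral prices coincide; use p* = (1.29−0.89)/(1.33−0.89) = 0.9091 for the latter.
Terminal values V(1,·): V(1,0)=0.0000, V(1,1)=138.3200
Node (0,0) S=104.0000: V=(p*·138.3200+(1−p*)·0.0000)/1.29=97.4771; Δ=(138.3200−0.0000)/(138.3200−92.5600)=3.0227; B=V−Δ·S=-216.8865
Check: Δ(0,0)·S0 + B(0,0) = 97.4771 = V0.

(0,0): Delta=3.0227 Bond=-216.8865
V0=97.4771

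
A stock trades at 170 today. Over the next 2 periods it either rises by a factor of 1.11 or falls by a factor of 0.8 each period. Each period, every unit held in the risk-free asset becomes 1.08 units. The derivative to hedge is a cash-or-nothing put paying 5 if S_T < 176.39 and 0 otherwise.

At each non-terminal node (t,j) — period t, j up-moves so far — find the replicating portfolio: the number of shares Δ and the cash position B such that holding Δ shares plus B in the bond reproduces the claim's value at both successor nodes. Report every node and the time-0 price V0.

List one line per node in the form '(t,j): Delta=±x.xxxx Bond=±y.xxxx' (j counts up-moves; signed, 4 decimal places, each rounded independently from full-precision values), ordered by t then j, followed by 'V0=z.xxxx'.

(0,0): Delta=-0.0793 Bond=14.2786
(1,0): Delta=0.0000 Bond=4.6296
(1,1): Delta=-0.0855 Bond=16.5771
V0=0.7895

No-arbitrage ⇒ martingale measure with p* = (R−d)/(u−d) = 0.9032.
Terminal values V(2,·): V(2,0)=5.0000, V(2,1)=5.0000, V(2,2)=0.0000
  t=1,j=0: stock 136.0000 → up 150.9600 (V=5.0000), down 108.8000 (V=5.0000). Price 4.6296; hedge Δ=0.0000, bond B=4.6296.
  t=1,j=1: stock 188.7000 → up 209.4570 (V=0.0000), down 150.9600 (V=5.0000). Price 0.4480; hedge Δ=-0.0855, bond B=16.5771.
  t=0,j=0: stock 170.0000 → up 188.7000 (V=0.4480), down 136.0000 (V=4.6296). Price 0.7895; hedge Δ=-0.0793, bond B=14.2786.
Check: Δ(0,0)·S0 + B(0,0) = 0.7895 = V0.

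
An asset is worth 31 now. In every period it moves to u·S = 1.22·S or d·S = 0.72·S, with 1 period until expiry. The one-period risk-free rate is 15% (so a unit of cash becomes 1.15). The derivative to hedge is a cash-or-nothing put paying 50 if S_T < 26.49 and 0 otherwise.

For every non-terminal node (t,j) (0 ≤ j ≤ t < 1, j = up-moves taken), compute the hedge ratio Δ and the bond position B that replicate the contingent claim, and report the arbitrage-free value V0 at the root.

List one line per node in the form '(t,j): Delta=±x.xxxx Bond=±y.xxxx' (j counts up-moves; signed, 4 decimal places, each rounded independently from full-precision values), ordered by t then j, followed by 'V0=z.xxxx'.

(0,0): Delta=-3.2258 Bond=106.0870
V0=6.0870

Risk-neutral probability p* = (R−d)/(u−d) = (1.15−0.72)/(1.22−0.72) = 0.8600.
Payoff layer (t=1): V(1,0)=50.0000, V(1,1)=0.0000
  t=0,j=0: stock 31.0000 → up 37.8200 (V=0.0000), down 22.3200 (V=50.0000). Price 6.0870; hedge Δ=-3.2258, bond B=106.0870.
Root portfolio cost Δ·31+B reproduces V0=6.0870.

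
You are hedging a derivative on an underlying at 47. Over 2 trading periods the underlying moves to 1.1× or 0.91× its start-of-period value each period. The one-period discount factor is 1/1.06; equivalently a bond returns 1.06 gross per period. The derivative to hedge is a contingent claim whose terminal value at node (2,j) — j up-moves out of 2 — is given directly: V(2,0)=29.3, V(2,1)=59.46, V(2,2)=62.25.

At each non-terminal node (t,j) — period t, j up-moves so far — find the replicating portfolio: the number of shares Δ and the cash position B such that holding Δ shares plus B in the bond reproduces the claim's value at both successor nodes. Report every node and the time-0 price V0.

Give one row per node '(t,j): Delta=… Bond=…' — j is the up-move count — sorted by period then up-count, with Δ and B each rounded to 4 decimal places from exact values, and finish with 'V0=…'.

Risk-neutral probability p* = (R−d)/(u−d) = (1.06−0.91)/(1.1−0.91) = 0.7895.
Payoff layer (t=2): V(2,0)=29.3000, V(2,1)=59.4600, V(2,2)=62.2500
Node (1,0) S=42.7700: V=(p*·59.4600+(1−p*)·29.3000)/1.06=50.1043; Δ=(59.4600−29.3000)/(47.0470−38.9207)=3.7114; B=V−Δ·S=-108.6326
Node (1,1) S=51.7000: V=(p*·62.2500+(1−p*)·59.4600)/1.06=58.1723; Δ=(62.2500−59.4600)/(56.8700−47.0470)=0.2840; B=V−Δ·S=43.4881
Node (0,0) S=47.0000: V=(p*·58.1723+(1−p*)·50.1043)/1.06=53.2771; Δ=(58.1723−50.1043)/(51.7000−42.7700)=0.9035; B=V−Δ·S=10.8139
The time-0 hedge costs 53.2771, which is the no-arbitrage price.

(0,0): Delta=0.9035 Bond=10.8139
(1,0): Delta=3.7114 Bond=-108.6326
(1,1): Delta=0.2840 Bond=43.4881
V0=53.2771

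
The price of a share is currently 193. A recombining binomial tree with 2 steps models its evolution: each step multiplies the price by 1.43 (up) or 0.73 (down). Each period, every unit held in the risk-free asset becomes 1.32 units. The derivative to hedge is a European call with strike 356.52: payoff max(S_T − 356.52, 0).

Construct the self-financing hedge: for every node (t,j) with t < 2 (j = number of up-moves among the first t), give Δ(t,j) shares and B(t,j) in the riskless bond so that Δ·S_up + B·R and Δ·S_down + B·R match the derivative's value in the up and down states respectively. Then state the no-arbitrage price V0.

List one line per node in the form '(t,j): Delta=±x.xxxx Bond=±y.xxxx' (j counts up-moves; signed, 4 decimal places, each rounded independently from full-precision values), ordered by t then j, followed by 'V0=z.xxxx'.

Risk-neutral probability p* = (R−d)/(u−d) = (1.32−0.73)/(1.43−0.73) = 0.8429.
At expiry t=2: V(2,0)=0.0000, V(2,1)=0.0000, V(2,2)=38.1457
  t=1,j=0: stock 140.8900 → up 201.4727 (V=0.0000), down 102.8497 (V=0.0000). Price 0.0000; hedge Δ=0.0000, bond B=0.0000.
  t=1,j=1: stock 275.9900 → up 394.6657 (V=38.1457), down 201.4727 (V=0.0000). Price 24.3571; hedge Δ=0.1974, bond B=-30.1368.
  t=0,j=0: stock 193.0000 → up 275.9900 (V=24.3571), down 140.8900 (V=0.0000). Price 15.5527; hedge Δ=0.1803, bond B=-19.2432.
Self-financing check: at every node Δ·S+B equals the discounted successor values.

(0,0): Delta=0.1803 Bond=-19.2432
(1,0): Delta=0.0000 Bond=0.0000
(1,1): Delta=0.1974 Bond=-30.1368
V0=15.5527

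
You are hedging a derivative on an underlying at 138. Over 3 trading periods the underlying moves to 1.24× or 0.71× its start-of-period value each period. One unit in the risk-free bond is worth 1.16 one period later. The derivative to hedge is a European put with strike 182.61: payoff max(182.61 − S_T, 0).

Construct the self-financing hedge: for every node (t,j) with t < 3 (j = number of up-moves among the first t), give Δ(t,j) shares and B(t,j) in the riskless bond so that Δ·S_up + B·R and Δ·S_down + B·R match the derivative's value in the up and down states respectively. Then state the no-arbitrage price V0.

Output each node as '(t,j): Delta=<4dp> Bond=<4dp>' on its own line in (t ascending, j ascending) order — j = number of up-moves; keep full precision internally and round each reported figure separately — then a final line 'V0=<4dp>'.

Under the risk-neutral measure, an up-move has probability p* = (R−d)/(u−d) = 0.8491 and values discount at R = 1.16.
Terminal payoffs: V(3,0)=133.2183, V(3,1)=96.3484, V(3,2)=31.9560, V(3,3)=0.0000
  t=2,j=0: stock 69.5658 → up 86.2616 (V=96.3484), down 49.3917 (V=133.2183). Price 87.8566; hedge Δ=-1.0000, bond B=157.4224.
  t=2,j=1: stock 121.4952 → up 150.6540 (V=31.9560), down 86.2616 (V=96.3484). Price 35.9272; hedge Δ=-1.0000, bond B=157.4224.
  t=2,j=2: stock 212.1888 → up 263.1141 (V=0.0000), down 150.6540 (V=31.9560). Price 4.1582; hedge Δ=-0.2842, bond B=64.4525.
  t=1,j=0: stock 97.9800 → up 121.4952 (V=35.9272), down 69.5658 (V=87.8566). Price 37.7290; hedge Δ=-1.0000, bond B=135.7090.
  t=1,j=1: stock 171.1200 → up 212.1888 (V=4.1582), down 121.4952 (V=35.9272). Price 7.7186; hedge Δ=-0.3503, bond B=67.6601.
  t=0,j=0: stock 138.0000 → up 171.1200 (V=7.7186), down 97.9800 (V=37.7290). Price 10.5590; hedge Δ=-0.4103, bond B=67.1824.
Check: Δ(0,0)·S0 + B(0,0) = 10.5590 = V0.

(0,0): Delta=-0.4103 Bond=67.1824
(1,0): Delta=-1.0000 Bond=135.7090
(1,1): Delta=-0.3503 Bond=67.6601
(2,0): Delta=-1.0000 Bond=157.4224
(2,1): Delta=-1.0000 Bond=157.4224
(2,2): Delta=-0.2842 Bond=64.4525
V0=10.5590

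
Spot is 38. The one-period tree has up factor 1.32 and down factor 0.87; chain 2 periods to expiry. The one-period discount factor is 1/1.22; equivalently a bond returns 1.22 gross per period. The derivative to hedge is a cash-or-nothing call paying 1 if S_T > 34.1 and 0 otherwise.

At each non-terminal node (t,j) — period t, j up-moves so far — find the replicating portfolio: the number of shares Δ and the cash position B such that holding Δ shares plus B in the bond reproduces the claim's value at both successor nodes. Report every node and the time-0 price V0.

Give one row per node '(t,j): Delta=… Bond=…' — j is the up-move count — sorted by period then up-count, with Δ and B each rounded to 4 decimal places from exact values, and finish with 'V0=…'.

Risk-neutral probability p* = (R−d)/(u−d) = (1.22−0.87)/(1.32−0.87) = 0.7778.
Payoff layer (t=2): V(2,0)=0.0000, V(2,1)=1.0000, V(2,2)=1.0000
Node (1,0) S=33.0600: V=(p*·1.0000+(1−p*)·0.0000)/1.22=0.6375; Δ=(1.0000−0.0000)/(43.6392−28.7622)=0.0672; B=V−Δ·S=-1.5847
Node (1,1) S=50.1600: V=(p*·1.0000+(1−p*)·1.0000)/1.22=0.8197; Δ=(1.0000−1.0000)/(66.2112−43.6392)=0.0000; B=V−Δ·S=0.8197
Node (0,0) S=38.0000: V=(p*·0.8197+(1−p*)·0.6375)/1.22=0.6387; Δ=(0.8197−0.6375)/(50.1600−33.0600)=0.0107; B=V−Δ·S=0.2339
Self-financing check: at every node Δ·S+B equals the discounted successor values.

(0,0): Delta=0.0107 Bond=0.2339
(1,0): Delta=0.0672 Bond=-1.5847
(1,1): Delta=0.0000 Bond=0.8197
V0=0.6387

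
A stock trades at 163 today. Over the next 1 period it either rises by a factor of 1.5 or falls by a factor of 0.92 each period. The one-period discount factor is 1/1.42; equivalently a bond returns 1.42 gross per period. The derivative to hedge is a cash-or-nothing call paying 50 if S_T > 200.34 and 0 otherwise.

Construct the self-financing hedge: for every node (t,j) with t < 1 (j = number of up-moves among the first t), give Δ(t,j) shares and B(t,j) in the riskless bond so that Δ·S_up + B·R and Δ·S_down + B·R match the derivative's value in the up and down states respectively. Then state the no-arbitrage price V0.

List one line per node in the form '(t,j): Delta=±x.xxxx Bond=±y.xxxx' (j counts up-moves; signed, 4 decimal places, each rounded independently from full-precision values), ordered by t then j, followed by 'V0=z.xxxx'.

The replicating-portfolio and risk-neutral prices coincide; use p* = (1.42−0.92)/(1.5−0.92) = 0.8621 for the latter.
Payoff layer (t=1): V(1,0)=0.0000, V(1,1)=50.0000
  t=0,j=0: stock 163.0000 → up 244.5000 (V=50.0000), down 149.9600 (V=0.0000). Price 30.3545; hedge Δ=0.5289, bond B=-55.8524.
Each (Δ,B) replicates both successor values, so the strategy is self-financing and V0 is arbitrage-free.

(0,0): Delta=0.5289 Bond=-55.8524
V0=30.3545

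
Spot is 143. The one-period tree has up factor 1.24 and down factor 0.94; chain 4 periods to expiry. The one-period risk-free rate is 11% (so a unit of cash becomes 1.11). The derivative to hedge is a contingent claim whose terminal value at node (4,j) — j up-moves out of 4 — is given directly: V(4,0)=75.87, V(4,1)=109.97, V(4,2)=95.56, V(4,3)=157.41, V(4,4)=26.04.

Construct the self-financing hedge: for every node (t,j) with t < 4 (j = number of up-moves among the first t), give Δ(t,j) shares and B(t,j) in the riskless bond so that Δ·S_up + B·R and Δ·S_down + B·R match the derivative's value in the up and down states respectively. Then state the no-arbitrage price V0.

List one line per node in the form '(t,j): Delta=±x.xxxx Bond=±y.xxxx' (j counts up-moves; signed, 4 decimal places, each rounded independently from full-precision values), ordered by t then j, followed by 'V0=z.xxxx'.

(0,0): Delta=0.0015 Bond=72.1526
(1,0): Delta=0.3862 Bond=28.3850
(1,1): Delta=-0.2215 Bond=119.6280
(2,0): Delta=0.1571 Bond=60.4487
(2,1): Delta=0.5189 Bond=9.3757
(2,2): Delta=-0.6507 Bond=227.1605
(3,0): Delta=0.9570 Bond=-27.9069
(3,1): Delta=-0.3066 Bond=139.7489
(3,2): Delta=0.9975 Bond=-88.5015
(3,3): Delta=-1.6061 Bond=512.6450
V0=72.3700

Risk-neutral probability p* = (R−d)/(u−d) = (1.11−0.94)/(1.24−0.94) = 0.5667.
Payoff layer (t=4): V(4,0)=75.8700, V(4,1)=109.9700, V(4,2)=95.5600, V(4,3)=157.4100, V(4,4)=26.0400
Node (3,0) S=118.7735: V=(p*·109.9700+(1−p*)·75.8700)/1.11=85.7598; Δ=(109.9700−75.8700)/(147.2792−111.6471)=0.9570; B=V−Δ·S=-27.9069
Node (3,1) S=156.6800: V=(p*·95.5600+(1−p*)·109.9700)/1.11=91.7156; Δ=(95.5600−109.9700)/(194.2831−147.2792)=-0.3066; B=V−Δ·S=139.7489
Node (3,2) S=206.6842: V=(p*·157.4100+(1−p*)·95.5600)/1.11=117.6652; Δ=(157.4100−95.5600)/(256.2884−194.2831)=0.9975; B=V−Δ·S=-88.5015
Node (3,3) S=272.6472: V=(p*·26.0400+(1−p*)·157.4100)/1.11=74.7450; Δ=(26.0400−157.4100)/(338.0826−256.2884)=-1.6061; B=V−Δ·S=512.6450
Node (2,0) S=126.3548: V=(p*·91.7156+(1−p*)·85.7598)/1.11=80.3016; Δ=(91.7156−85.7598)/(156.6800−118.7735)=0.1571; B=V−Δ·S=60.4487
Node (2,1) S=166.6808: V=(p*·117.6652+(1−p*)·91.7156)/1.11=95.8742; Δ=(117.6652−91.7156)/(206.6842−156.6800)=0.5189; B=V−Δ·S=9.3757
Node (2,2) S=219.8768: V=(p*·74.7450+(1−p*)·117.6652)/1.11=84.0935; Δ=(74.7450−117.6652)/(272.6472−206.6842)=-0.6507; B=V−Δ·S=227.1605
Node (1,0) S=134.4200: V=(p*·95.8742+(1−p*)·80.3016)/1.11=80.2937; Δ=(95.8742−80.3016)/(166.6808−126.3548)=0.3862; B=V−Δ·S=28.3850
Node (1,1) S=177.3200: V=(p*·84.0935+(1−p*)·95.8742)/1.11=80.3590; Δ=(84.0935−95.8742)/(219.8768−166.6808)=-0.2215; B=V−Δ·S=119.6280
Node (0,0) S=143.0000: V=(p*·80.3590+(1−p*)·80.2937)/1.11=72.3700; Δ=(80.3590−80.2937)/(177.3200−134.4200)=0.0015; B=V−Δ·S=72.1526
The time-0 hedge costs 72.3700, which is the no-arbitrage price.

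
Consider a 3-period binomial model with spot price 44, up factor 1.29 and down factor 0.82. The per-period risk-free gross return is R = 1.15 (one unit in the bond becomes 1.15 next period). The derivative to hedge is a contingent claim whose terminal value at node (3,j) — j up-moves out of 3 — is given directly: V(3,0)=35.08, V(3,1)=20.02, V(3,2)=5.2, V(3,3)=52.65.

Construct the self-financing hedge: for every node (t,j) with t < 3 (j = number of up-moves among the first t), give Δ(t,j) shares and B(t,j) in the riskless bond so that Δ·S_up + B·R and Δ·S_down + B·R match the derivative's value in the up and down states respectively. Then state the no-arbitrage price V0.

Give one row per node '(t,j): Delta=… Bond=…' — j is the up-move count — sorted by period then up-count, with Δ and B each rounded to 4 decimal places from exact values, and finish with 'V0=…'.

Since d<R<u, set p* = (R−d)/(u−d) = 0.7021; price each node as the discounted p*-expectation of its children.
Terminal payoffs: V(3,0)=35.0800, V(3,1)=20.0200, V(3,2)=5.2000, V(3,3)=52.6500
Node (2,0) S=29.5856: V=(p*·20.0200+(1−p*)·35.0800)/1.15=21.3095; Δ=(20.0200−35.0800)/(38.1654−24.2602)=-1.0830; B=V−Δ·S=53.3521
Node (2,1) S=46.5432: V=(p*·5.2000+(1−p*)·20.0200)/1.15=8.3604; Δ=(5.2000−20.0200)/(60.0407−38.1654)=-0.6775; B=V−Δ·S=39.8923
Node (2,2) S=73.2204: V=(p*·52.6500+(1−p*)·5.2000)/1.15=33.4921; Δ=(52.6500−5.2000)/(94.4543−60.0407)=1.3788; B=V−Δ·S=-67.4653
Node (1,0) S=36.0800: V=(p*·8.3604+(1−p*)·21.3095)/1.15=10.6240; Δ=(8.3604−21.3095)/(46.5432−29.5856)=-0.7636; B=V−Δ·S=38.1753
Node (1,1) S=56.7600: V=(p*·33.4921+(1−p*)·8.3604)/1.15=22.6140; Δ=(33.4921−8.3604)/(73.2204−46.5432)=0.9421; B=V−Δ·S=-30.8578
Node (0,0) S=44.0000: V=(p*·22.6140+(1−p*)·10.6240)/1.15=16.5587; Δ=(22.6140−10.6240)/(56.7600−36.0800)=0.5798; B=V−Δ·S=-8.9519
Each (Δ,B) replicates both successor values, so the strategy is self-financing and V0 is arbitrage-free.

(0,0): Delta=0.5798 Bond=-8.9519
(1,0): Delta=-0.7636 Bond=38.1753
(1,1): Delta=0.9421 Bond=-30.8578
(2,0): Delta=-1.0830 Bond=53.3521
(2,1): Delta=-0.6775 Bond=39.8923
(2,2): Delta=1.3788 Bond=-67.4653
V0=16.5587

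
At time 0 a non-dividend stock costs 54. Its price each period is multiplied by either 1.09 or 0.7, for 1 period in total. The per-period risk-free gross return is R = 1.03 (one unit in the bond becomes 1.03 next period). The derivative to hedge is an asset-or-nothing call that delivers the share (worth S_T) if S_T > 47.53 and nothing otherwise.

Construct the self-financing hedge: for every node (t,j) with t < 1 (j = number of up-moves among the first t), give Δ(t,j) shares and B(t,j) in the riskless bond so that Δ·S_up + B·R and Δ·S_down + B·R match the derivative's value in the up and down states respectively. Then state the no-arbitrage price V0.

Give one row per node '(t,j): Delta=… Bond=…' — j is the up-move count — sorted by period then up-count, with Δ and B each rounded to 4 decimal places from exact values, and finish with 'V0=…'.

(0,0): Delta=2.7949 Bond=-102.5691
V0=48.3540

Since d<R<u, set p* = (R−d)/(u−d) = 0.8462; price each node as the discounted p*-expectation of its children.
At expiry t=1: V(1,0)=0.0000, V(1,1)=58.8600
Node (0,0) S=54.0000: V=(p*·58.8600+(1−p*)·0.0000)/1.03=48.3540; Δ=(58.8600−0.0000)/(58.8600−37.8000)=2.7949; B=V−Δ·S=-102.5691
Each (Δ,B) replicates both successor values, so the strategy is self-financing and V0 is arbitrage-free.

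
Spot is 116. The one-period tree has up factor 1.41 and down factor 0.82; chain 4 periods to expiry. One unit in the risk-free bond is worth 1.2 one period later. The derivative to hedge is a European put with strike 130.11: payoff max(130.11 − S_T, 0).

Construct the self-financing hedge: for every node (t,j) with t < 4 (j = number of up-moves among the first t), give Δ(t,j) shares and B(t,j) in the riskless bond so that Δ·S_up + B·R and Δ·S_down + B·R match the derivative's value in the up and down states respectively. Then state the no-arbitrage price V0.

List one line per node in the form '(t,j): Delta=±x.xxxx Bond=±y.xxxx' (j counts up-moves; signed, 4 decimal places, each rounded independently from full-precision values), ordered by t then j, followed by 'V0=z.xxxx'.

Since d<R<u, set p* = (R−d)/(u−d) = 0.6441; price each node as the discounted p*-expectation of its children.
Terminal payoffs: V(4,0)=77.6639, V(4,1)=39.9282, V(4,2)=0.0000, V(4,3)=0.0000, V(4,4)=0.0000
  t=3,j=0: stock 63.9587 → up 90.1818 (V=39.9282), down 52.4461 (V=77.6639). Price 44.4663; hedge Δ=-1.0000, bond B=108.4250.
  t=3,j=1: stock 109.9777 → up 155.0686 (V=0.0000), down 90.1818 (V=39.9282). Price 11.8431; hedge Δ=-0.6154, bond B=79.5181.
  t=3,j=2: stock 189.1081 → up 266.6424 (V=0.0000), down 155.0686 (V=0.0000). Price 0.0000; hedge Δ=0.0000, bond B=0.0000.
  t=3,j=3: stock 325.1736 → up 458.4948 (V=0.0000), down 266.6424 (V=0.0000). Price 0.0000; hedge Δ=0.0000, bond B=0.0000.
  t=2,j=0: stock 77.9984 → up 109.9777 (V=11.8431), down 63.9587 (V=44.4663). Price 19.5456; hedge Δ=-0.7089, bond B=74.8392.
  t=2,j=1: stock 134.1192 → up 189.1081 (V=0.0000), down 109.9777 (V=11.8431). Price 3.5128; hedge Δ=-0.1497, bond B=23.5859.
  t=2,j=2: stock 230.6196 → up 325.1736 (V=0.0000), down 189.1081 (V=0.0000). Price 0.0000; hedge Δ=0.0000, bond B=0.0000.
  t=1,j=0: stock 95.1200 → up 134.1192 (V=3.5128), down 77.9984 (V=19.5456). Price 7.6828; hedge Δ=-0.2857, bond B=34.8572.
  t=1,j=1: stock 163.5600 → up 230.6196 (V=0.0000), down 134.1192 (V=3.5128). Price 1.0419; hedge Δ=-0.0364, bond B=6.9958.
  t=0,j=0: stock 116.0000 → up 163.5600 (V=1.0419), down 95.1200 (V=7.6828). Price 2.8380; hedge Δ=-0.0970, bond B=14.0938.
Each (Δ,B) replicates both successor values, so the strategy is self-financing and V0 is arbitrage-free.

(0,0): Delta=-0.0970 Bond=14.0938
(1,0): Delta=-0.2857 Bond=34.8572
(1,1): Delta=-0.0364 Bond=6.9958
(2,0): Delta=-0.7089 Bond=74.8392
(2,1): Delta=-0.1497 Bond=23.5859
(2,2): Delta=0.0000 Bond=0.0000
(3,0): Delta=-1.0000 Bond=108.4250
(3,1): Delta=-0.6154 Bond=79.5181
(3,2): Delta=0.0000 Bond=0.0000
(3,3): Delta=0.0000 Bond=0.0000
V0=2.8380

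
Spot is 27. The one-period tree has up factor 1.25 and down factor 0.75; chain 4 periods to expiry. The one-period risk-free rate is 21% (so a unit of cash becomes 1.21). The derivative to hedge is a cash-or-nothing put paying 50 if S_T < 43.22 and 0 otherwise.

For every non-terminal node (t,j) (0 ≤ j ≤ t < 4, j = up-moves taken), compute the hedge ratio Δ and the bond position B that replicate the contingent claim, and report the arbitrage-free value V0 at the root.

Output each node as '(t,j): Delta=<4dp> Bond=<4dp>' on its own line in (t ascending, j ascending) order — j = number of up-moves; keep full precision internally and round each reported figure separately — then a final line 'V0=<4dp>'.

Under the risk-neutral measure, an up-move has probability p* = (R−d)/(u−d) = 0.9200 and values discount at R = 1.21.
Terminal payoffs: V(4,0)=50.0000, V(4,1)=50.0000, V(4,2)=50.0000, V(4,3)=50.0000, V(4,4)=0.0000
  t=3,j=0: stock 11.3906 → up 14.2383 (V=50.0000), down 8.5430 (V=50.0000). Price 41.3223; hedge Δ=0.0000, bond B=41.3223.
  t=3,j=1: stock 18.9844 → up 23.7305 (V=50.0000), down 14.2383 (V=50.0000). Price 41.3223; hedge Δ=0.0000, bond B=41.3223.
  t=3,j=2: stock 31.6406 → up 39.5508 (V=50.0000), down 23.7305 (V=50.0000). Price 41.3223; hedge Δ=0.0000, bond B=41.3223.
  t=3,j=3: stock 52.7344 → up 65.9180 (V=0.0000), down 39.5508 (V=50.0000). Price 3.3058; hedge Δ=-1.8963, bond B=103.3058.
  t=2,j=0: stock 15.1875 → up 18.9844 (V=41.3223), down 11.3906 (V=41.3223). Price 34.1507; hedge Δ=0.0000, bond B=34.1507.
  t=2,j=1: stock 25.3125 → up 31.6406 (V=41.3223), down 18.9844 (V=41.3223). Price 34.1507; hedge Δ=0.0000, bond B=34.1507.
  t=2,j=2: stock 42.1875 → up 52.7344 (V=3.3058), down 31.6406 (V=41.3223). Price 5.2455; hedge Δ=-1.8023, bond B=81.2786.
  t=1,j=0: stock 20.2500 → up 25.3125 (V=34.1507), down 15.1875 (V=34.1507). Price 28.2237; hedge Δ=0.0000, bond B=28.2237.
  t=1,j=1: stock 33.7500 → up 42.1875 (V=5.2455), down 25.3125 (V=34.1507). Price 6.2462; hedge Δ=-1.7129, bond B=64.0565.
  t=0,j=0: stock 27.0000 → up 33.7500 (V=6.2462), down 20.2500 (V=28.2237). Price 6.6152; hedge Δ=-1.6280, bond B=50.5701.
Root portfolio cost Δ·27+B reproduces V0=6.6152.

(0,0): Delta=-1.6280 Bond=50.5701
(1,0): Delta=0.0000 Bond=28.2237
(1,1): Delta=-1.7129 Bond=64.0565
(2,0): Delta=0.0000 Bond=34.1507
(2,1): Delta=0.0000 Bond=34.1507
(2,2): Delta=-1.8023 Bond=81.2786
(3,0): Delta=0.0000 Bond=41.3223
(3,1): Delta=0.0000 Bond=41.3223
(3,2): Delta=0.0000 Bond=41.3223
(3,3): Delta=-1.8963 Bond=103.3058
V0=6.6152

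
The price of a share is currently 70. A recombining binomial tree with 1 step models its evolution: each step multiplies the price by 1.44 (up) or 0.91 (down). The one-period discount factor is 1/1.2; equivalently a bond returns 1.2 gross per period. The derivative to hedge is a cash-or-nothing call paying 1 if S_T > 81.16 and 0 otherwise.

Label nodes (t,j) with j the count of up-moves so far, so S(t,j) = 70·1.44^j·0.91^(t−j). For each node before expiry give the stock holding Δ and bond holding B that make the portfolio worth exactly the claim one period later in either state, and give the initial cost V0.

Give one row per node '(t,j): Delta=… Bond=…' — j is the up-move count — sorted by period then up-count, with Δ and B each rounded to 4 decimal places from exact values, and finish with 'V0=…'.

(0,0): Delta=0.0270 Bond=-1.4308
V0=0.4560

Under the risk-neutral measure, an up-move has probability p* = (R−d)/(u−d) = 0.5472 and values discount at R = 1.2.
Terminal values V(1,·): V(1,0)=0.0000, V(1,1)=1.0000
  t=0,j=0: stock 70.0000 → up 100.8000 (V=1.0000), down 63.7000 (V=0.0000). Price 0.4560; hedge Δ=0.0270, bond B=-1.4308.
Root portfolio cost Δ·70+B reproduces V0=0.4560.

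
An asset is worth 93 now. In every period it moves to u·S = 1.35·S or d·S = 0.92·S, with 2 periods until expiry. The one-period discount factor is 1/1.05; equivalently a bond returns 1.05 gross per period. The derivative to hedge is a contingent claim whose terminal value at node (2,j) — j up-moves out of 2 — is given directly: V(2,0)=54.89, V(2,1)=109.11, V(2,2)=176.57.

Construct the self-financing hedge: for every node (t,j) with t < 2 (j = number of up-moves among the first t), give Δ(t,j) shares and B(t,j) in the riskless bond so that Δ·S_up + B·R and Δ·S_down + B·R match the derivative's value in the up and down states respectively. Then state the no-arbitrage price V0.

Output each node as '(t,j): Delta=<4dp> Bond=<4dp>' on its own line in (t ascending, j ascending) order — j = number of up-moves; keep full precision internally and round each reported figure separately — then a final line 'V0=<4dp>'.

(0,0): Delta=1.3866 Bond=-48.3334
(1,0): Delta=1.4737 Bond=-58.2053
(1,1): Delta=1.2496 Bond=-33.5457
V0=80.6207

Risk-neutral probability p* = (R−d)/(u−d) = (1.05−0.92)/(1.35−0.92) = 0.3023.
Payoff layer (t=2): V(2,0)=54.8900, V(2,1)=109.1100, V(2,2)=176.5700
  t=1,j=0: stock 85.5600 → up 115.5060 (V=109.1100), down 78.7152 (V=54.8900). Price 67.8877; hedge Δ=1.4737, bond B=-58.2053.
  t=1,j=1: stock 125.5500 → up 169.4925 (V=176.5700), down 115.5060 (V=109.1100). Price 123.3380; hedge Δ=1.2496, bond B=-33.5457.
  t=0,j=0: stock 93.0000 → up 125.5500 (V=123.3380), down 85.5600 (V=67.8877). Price 80.6207; hedge Δ=1.3866, bond B=-48.3334.
The time-0 hedge costs 80.6207, which is the no-arbitrage price.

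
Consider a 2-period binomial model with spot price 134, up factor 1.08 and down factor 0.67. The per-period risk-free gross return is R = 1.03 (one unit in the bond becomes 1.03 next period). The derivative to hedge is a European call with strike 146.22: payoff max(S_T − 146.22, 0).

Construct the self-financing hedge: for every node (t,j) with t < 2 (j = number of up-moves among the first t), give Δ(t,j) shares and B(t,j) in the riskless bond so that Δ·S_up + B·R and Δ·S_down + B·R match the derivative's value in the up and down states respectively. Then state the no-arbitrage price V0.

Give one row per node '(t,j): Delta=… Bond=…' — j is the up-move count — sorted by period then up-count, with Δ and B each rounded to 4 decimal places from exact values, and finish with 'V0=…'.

(0,0): Delta=0.1564 Bond=-13.6299
(1,0): Delta=0.0000 Bond=0.0000
(1,1): Delta=0.1698 Bond=-15.9886
V0=7.3235

Since d<R<u, set p* = (R−d)/(u−d) = 0.8780; price each node as the discounted p*-expectation of its children.
Terminal values V(2,·): V(2,0)=0.0000, V(2,1)=0.0000, V(2,2)=10.0776
  t=1,j=0: stock 89.7800 → up 96.9624 (V=0.0000), down 60.1526 (V=0.0000). Price 0.0000; hedge Δ=0.0000, bond B=0.0000.
  t=1,j=1: stock 144.7200 → up 156.2976 (V=10.0776), down 96.9624 (V=0.0000). Price 8.5909; hedge Δ=0.1698, bond B=-15.9886.
  t=0,j=0: stock 134.0000 → up 144.7200 (V=8.5909), down 89.7800 (V=0.0000). Price 7.3235; hedge Δ=0.1564, bond B=-13.6299.
Check: Δ(0,0)·S0 + B(0,0) = 7.3235 = V0.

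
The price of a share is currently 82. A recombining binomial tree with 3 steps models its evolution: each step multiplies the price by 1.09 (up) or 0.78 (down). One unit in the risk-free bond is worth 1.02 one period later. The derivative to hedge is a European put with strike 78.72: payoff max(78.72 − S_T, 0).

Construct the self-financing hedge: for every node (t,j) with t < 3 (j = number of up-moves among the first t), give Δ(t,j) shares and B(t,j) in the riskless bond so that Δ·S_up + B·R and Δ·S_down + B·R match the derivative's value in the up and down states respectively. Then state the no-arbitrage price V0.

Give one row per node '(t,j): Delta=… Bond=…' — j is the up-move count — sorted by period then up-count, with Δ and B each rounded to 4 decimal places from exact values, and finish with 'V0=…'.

Since d<R<u, set p* = (R−d)/(u−d) = 0.7742; price each node as the discounted p*-expectation of its children.
Payoff layer (t=3): V(3,0)=39.8067, V(3,1)=24.3412, V(3,2)=2.7291, V(3,3)=0.0000
(2,0): S=49.8888. Δ = (V_up−V_dn)/(S_up−S_dn) = (24.3412−39.8067)/(54.3788−38.9133) = -1.0000. V = [p*·24.3412 + (1−p*)·39.8067]/1.02 = 27.2877. B = V − Δ·S = 77.1765.
(2,1): S=69.7164. Δ = (V_up−V_dn)/(S_up−S_dn) = (2.7291−24.3412)/(75.9909−54.3788) = -1.0000. V = [p*·2.7291 + (1−p*)·24.3412]/1.02 = 7.4601. B = V − Δ·S = 77.1765.
(2,2): S=97.4242. Δ = (V_up−V_dn)/(S_up−S_dn) = (0.0000−2.7291)/(106.1924−75.9909) = -0.0904. V = [p*·0.0000 + (1−p*)·2.7291]/1.02 = 0.6042. B = V − Δ·S = 9.4078.
(1,0): S=63.9600. Δ = (V_up−V_dn)/(S_up−S_dn) = (7.4601−27.2877)/(69.7164−49.8888) = -1.0000. V = [p*·7.4601 + (1−p*)·27.2877]/1.02 = 11.7032. B = V − Δ·S = 75.6632.
(1,1): S=89.3800. Δ = (V_up−V_dn)/(S_up−S_dn) = (0.6042−7.4601)/(97.4242−69.7164) = -0.2474. V = [p*·0.6042 + (1−p*)·7.4601]/1.02 = 2.1101. B = V − Δ·S = 24.2259.
(0,0): S=82.0000. Δ = (V_up−V_dn)/(S_up−S_dn) = (2.1101−11.7032)/(89.3800−63.9600) = -0.3774. V = [p*·2.1101 + (1−p*)·11.7032]/1.02 = 4.1924. B = V − Δ·S = 35.1380.
The time-0 hedge costs 4.1924, which is the no-arbitrage price.

(0,0): Delta=-0.3774 Bond=35.1380
(1,0): Delta=-1.0000 Bond=75.6632
(1,1): Delta=-0.2474 Bond=24.2259
(2,0): Delta=-1.0000 Bond=77.1765
(2,1): Delta=-1.0000 Bond=77.1765
(2,2): Delta=-0.0904 Bond=9.4078
V0=4.1924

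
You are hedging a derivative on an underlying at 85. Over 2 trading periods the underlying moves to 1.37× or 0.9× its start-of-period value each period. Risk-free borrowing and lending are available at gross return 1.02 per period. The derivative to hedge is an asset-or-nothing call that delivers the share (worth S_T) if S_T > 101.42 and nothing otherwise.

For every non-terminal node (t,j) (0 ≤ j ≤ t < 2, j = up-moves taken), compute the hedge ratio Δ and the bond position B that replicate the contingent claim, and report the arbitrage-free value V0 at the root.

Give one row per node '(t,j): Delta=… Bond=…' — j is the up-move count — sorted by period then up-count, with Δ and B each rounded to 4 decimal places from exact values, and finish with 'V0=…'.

The replicating-portfolio and risk-neutral prices coincide; use p* = (1.02−0.9)/(1.37−0.9) = 0.2553 for the latter.
At expiry t=2: V(2,0)=0.0000, V(2,1)=104.8050, V(2,2)=159.5365
Node (1,0) S=76.5000: V=(p*·104.8050+(1−p*)·0.0000)/1.02=26.2340; Δ=(104.8050−0.0000)/(104.8050−68.8500)=2.9149; B=V−Δ·S=-196.7553
Node (1,1) S=116.4500: V=(p*·159.5365+(1−p*)·104.8050)/1.02=116.4500; Δ=(159.5365−104.8050)/(159.5365−104.8050)=1.0000; B=V−Δ·S=0.0000
Node (0,0) S=85.0000: V=(p*·116.4500+(1−p*)·26.2340)/1.02=48.3019; Δ=(116.4500−26.2340)/(116.4500−76.5000)=2.2582; B=V−Δ·S=-143.6470
Root portfolio cost Δ·85+B reproduces V0=48.3019.

(0,0): Delta=2.2582 Bond=-143.6470
(1,0): Delta=2.9149 Bond=-196.7553
(1,1): Delta=1.0000 Bond=0.0000
V0=48.3019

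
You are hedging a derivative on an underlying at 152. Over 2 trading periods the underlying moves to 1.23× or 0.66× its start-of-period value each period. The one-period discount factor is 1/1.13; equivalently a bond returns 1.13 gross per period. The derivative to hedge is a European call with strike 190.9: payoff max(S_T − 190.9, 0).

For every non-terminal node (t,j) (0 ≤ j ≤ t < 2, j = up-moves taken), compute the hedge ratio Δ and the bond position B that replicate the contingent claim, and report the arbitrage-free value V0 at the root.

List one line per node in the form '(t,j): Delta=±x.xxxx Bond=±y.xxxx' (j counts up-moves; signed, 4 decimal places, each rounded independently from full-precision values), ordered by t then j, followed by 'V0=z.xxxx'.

(0,0): Delta=0.3290 Bond=-29.2063
(1,0): Delta=0.0000 Bond=0.0000
(1,1): Delta=0.3665 Bond=-40.0250
V0=20.7984

Under the risk-neutral measure, an up-move has probability p* = (R−d)/(u−d) = 0.8246 and values discount at R = 1.13.
Terminal values V(2,·): V(2,0)=0.0000, V(2,1)=0.0000, V(2,2)=39.0608
(1,0): S=100.3200. Δ = (V_up−V_dn)/(S_up−S_dn) = (0.0000−0.0000)/(123.3936−66.2112) = 0.0000. V = [p*·0.0000 + (1−p*)·0.0000]/1.13 = 0.0000. B = V − Δ·S = 0.0000.
(1,1): S=186.9600. Δ = (V_up−V_dn)/(S_up−S_dn) = (39.0608−0.0000)/(229.9608−123.3936) = 0.3665. V = [p*·39.0608 + (1−p*)·0.0000]/1.13 = 28.5027. B = V − Δ·S = -40.0250.
(0,0): S=152.0000. Δ = (V_up−V_dn)/(S_up−S_dn) = (28.5027−0.0000)/(186.9600−100.3200) = 0.3290. V = [p*·28.5027 + (1−p*)·0.0000]/1.13 = 20.7984. B = V − Δ·S = -29.2063.
Each (Δ,B) replicates both successor values, so the strategy is self-financing and V0 is arbitrage-free.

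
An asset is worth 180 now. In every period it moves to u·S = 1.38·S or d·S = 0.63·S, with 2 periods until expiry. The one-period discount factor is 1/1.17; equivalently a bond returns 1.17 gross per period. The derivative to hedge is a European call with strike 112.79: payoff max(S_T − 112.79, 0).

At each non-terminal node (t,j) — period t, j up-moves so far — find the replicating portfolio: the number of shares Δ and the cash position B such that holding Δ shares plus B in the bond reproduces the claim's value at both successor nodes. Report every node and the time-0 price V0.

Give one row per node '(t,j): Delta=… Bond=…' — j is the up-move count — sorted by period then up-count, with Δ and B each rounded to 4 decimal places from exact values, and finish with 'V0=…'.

Since d<R<u, set p* = (R−d)/(u−d) = 0.7200; price each node as the discounted p*-expectation of its children.
Terminal payoffs: V(2,0)=0.0000, V(2,1)=43.7020, V(2,2)=230.0020
(1,0): S=113.4000. Δ = (V_up−V_dn)/(S_up−S_dn) = (43.7020−0.0000)/(156.4920−71.4420) = 0.5138. V = [p*·43.7020 + (1−p*)·0.0000]/1.17 = 26.8935. B = V − Δ·S = -31.3758.
(1,1): S=248.4000. Δ = (V_up−V_dn)/(S_up−S_dn) = (230.0020−43.7020)/(342.7920−156.4920) = 1.0000. V = [p*·230.0020 + (1−p*)·43.7020]/1.17 = 151.9983. B = V − Δ·S = -96.4017.
(0,0): S=180.0000. Δ = (V_up−V_dn)/(S_up−S_dn) = (151.9983−26.8935)/(248.4000−113.4000) = 0.9267. V = [p*·151.9983 + (1−p*)·26.8935]/1.17 = 99.9735. B = V − Δ·S = -66.8329.
Check: Δ(0,0)·S0 + B(0,0) = 99.9735 = V0.

(0,0): Delta=0.9267 Bond=-66.8329
(1,0): Delta=0.5138 Bond=-31.3758
(1,1): Delta=1.0000 Bond=-96.4017
V0=99.9735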